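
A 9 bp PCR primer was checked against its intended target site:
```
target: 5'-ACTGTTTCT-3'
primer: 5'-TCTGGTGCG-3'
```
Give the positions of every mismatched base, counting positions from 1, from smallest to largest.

Differences at position 1 (A→T), position 5 (T→G), position 7 (T→G), position 9 (T→G).

1, 5, 7, 9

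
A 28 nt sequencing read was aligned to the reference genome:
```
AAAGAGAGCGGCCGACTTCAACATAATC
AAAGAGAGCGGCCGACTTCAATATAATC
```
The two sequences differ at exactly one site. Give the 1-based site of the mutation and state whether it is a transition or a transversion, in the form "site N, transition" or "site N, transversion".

site 22, transition

Site 22 changes C→T. C is a pyrimidine and T is a pyrimidine, so this is a transition.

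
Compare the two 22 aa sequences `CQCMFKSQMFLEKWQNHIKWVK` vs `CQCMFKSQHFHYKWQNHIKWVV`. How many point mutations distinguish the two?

4

The sequences differ at residues 9, 11, 12, 22 (1-based) — 4 in total.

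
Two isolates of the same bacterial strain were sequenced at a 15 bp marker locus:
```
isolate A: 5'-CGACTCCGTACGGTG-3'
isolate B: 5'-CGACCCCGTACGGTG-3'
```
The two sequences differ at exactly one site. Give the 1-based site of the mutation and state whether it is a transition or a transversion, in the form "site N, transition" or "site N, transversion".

Site 5 changes T→C. T is a pyrimidine and C is a pyrimidine, so this is a transition.

site 5, transition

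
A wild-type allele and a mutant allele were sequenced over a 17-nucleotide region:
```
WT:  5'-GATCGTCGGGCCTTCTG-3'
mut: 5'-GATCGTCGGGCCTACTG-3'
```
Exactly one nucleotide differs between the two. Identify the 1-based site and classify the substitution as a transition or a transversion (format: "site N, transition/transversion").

Site 14 changes T→A. T is a pyrimidine and A is a purine, so this is a transversion.

site 14, transversion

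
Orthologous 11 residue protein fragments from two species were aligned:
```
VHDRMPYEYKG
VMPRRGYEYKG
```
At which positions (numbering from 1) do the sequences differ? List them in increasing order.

2, 3, 5, 6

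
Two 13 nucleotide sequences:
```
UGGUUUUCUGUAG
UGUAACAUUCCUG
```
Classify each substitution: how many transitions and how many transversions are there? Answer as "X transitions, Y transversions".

3 transitions, 6 transversions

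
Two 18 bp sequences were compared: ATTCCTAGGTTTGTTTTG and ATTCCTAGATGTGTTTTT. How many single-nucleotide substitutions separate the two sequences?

The sequences differ at sites 9, 11, 18 (1-based) — 3 in total.

3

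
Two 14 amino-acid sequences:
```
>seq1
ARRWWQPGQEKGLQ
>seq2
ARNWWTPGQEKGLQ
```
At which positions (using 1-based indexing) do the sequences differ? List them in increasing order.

3, 6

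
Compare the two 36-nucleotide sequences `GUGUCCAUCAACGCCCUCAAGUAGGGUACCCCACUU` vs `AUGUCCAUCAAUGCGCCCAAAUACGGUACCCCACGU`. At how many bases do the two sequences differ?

Comparing position by position, 7 bases differ: 1 (G/A), 12 (C/U), 15 (C/G), 17 (U/C), 21 (G/A), 24 (G/C), 35 (U/G).

7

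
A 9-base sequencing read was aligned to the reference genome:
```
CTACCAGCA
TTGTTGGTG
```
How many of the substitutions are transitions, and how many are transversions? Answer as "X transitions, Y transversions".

7 transitions, 0 transversions

Transitions (purine↔purine or pyrimidine↔pyrimidine): 1 C→T, 3 A→G, 4 C→T, 5 C→T, 6 A→G, 8 C→T, 9 A→G.
Transversions (purine↔pyrimidine): none.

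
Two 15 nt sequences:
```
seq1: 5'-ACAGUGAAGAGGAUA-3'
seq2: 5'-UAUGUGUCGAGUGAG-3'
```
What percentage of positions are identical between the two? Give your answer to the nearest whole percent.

40%

Mismatches at positions 1, 2, 3, 7, 8, 12, 13, 14, 15 (1-based): 9 of 15.
Identical positions: 6/15 = 40% → 40%.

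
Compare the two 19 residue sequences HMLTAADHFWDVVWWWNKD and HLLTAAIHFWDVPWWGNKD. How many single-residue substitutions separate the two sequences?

Comparing position by position, 4 positions differ: 2 (M/L), 7 (D/I), 13 (V/P), 16 (W/G).

4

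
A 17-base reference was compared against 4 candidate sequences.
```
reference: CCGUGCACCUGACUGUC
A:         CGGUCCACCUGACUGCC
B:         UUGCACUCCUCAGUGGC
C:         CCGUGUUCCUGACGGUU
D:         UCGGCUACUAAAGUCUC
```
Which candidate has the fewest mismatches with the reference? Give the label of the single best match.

A differs at 3 positions; B differs at 8 positions; C differs at 4 positions; D differs at 9 positions. The closest is A.

A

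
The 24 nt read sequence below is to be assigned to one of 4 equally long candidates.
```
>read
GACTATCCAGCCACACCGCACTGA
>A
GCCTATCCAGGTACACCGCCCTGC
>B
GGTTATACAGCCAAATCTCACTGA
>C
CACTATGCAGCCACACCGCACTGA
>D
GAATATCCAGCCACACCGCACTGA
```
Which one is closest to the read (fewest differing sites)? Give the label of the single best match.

Hamming distances to read — A: 5; B: 6; C: 2; D: 1.
Smallest is D with 1 mismatch.

D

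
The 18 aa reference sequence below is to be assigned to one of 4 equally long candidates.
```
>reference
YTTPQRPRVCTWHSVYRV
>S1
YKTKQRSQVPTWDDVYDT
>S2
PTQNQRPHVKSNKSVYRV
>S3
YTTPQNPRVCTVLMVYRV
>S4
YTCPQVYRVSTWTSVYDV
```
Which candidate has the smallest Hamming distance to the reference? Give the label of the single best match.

Hamming distances to reference — S1: 9; S2: 8; S3: 4; S4: 6.
Smallest is S3 with 4 mismatches.

S3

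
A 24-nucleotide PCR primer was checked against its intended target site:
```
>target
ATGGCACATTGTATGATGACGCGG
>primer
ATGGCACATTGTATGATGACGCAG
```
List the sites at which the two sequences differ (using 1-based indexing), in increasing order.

23

Scanning 1-based: 23: G/A.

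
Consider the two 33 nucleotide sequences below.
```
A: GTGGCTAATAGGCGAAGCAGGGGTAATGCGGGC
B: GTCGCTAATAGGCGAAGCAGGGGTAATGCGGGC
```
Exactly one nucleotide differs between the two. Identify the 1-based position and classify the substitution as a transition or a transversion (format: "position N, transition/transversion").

position 3, transversion

Position 3 changes G→C. G is a purine and C is a pyrimidine, so this is a transversion.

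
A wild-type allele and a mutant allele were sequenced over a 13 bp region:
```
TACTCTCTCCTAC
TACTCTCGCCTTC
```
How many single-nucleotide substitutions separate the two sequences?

2

The sequences differ at bases 8, 12 (1-based) — 2 in total.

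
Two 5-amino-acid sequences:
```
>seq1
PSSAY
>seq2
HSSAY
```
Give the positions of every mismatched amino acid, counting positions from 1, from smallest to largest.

Differences at position 1 (P→H).

1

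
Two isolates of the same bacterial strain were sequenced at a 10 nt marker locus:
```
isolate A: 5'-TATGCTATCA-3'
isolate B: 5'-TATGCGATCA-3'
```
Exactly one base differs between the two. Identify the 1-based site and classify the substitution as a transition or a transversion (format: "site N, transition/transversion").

Site 6 changes T→G. T is a pyrimidine and G is a purine, so this is a transversion.

site 6, transversion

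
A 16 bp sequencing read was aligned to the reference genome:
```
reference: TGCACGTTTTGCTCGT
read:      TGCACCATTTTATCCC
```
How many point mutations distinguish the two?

6

Mismatches (1-based): position 6: G→C; position 7: T→A; position 11: G→T; position 12: C→A; position 15: G→C; position 16: T→C.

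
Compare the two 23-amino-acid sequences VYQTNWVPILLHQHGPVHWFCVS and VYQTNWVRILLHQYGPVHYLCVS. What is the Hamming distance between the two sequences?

Comparing position by position, 4 residues differ: 8 (P/R), 14 (H/Y), 19 (W/Y), 20 (F/L).

4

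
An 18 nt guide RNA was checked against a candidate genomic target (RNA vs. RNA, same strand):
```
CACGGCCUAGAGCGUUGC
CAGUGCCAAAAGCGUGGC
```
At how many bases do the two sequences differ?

5

The sequences differ at bases 3, 4, 8, 10, 16 (1-based) — 5 in total.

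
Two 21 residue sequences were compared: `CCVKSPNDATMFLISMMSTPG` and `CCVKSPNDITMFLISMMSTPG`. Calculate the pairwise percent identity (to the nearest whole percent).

95%

Mismatch at position 9 (1-based): 1 of 21.
Identical positions: 20/21 = 95.24% → 95%.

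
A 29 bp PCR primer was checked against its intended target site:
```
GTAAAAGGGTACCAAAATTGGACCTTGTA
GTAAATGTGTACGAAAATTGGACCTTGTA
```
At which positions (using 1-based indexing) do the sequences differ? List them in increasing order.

6, 8, 13

Differences at position 6 (A→T), position 8 (G→T), position 13 (C→G).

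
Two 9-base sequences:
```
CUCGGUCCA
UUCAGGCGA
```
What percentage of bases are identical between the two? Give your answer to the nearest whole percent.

Mismatches at positions 1, 4, 6, 8 (1-based): 4 of 9.
Identical positions: 5/9 = 55.56% → 56%.

56%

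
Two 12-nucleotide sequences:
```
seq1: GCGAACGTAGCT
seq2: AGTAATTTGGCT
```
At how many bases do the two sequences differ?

6

Mismatches (1-based): base 1: G→A; base 2: C→G; base 3: G→T; base 6: C→T; base 7: G→T; base 9: A→G.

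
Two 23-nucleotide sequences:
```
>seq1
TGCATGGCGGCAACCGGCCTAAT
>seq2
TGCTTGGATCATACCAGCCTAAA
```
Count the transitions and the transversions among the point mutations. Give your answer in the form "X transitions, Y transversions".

Transitions (purine↔purine or pyrimidine↔pyrimidine): 16 G→A.
Transversions (purine↔pyrimidine): 4 A→T, 8 C→A, 9 G→T, 10 G→C, 11 C→A, 12 A→T, 23 T→A.

1 transition, 7 transversions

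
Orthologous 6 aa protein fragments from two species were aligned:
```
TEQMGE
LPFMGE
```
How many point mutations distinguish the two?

3

Mismatches (1-based): position 1: T→L; position 2: E→P; position 3: Q→F.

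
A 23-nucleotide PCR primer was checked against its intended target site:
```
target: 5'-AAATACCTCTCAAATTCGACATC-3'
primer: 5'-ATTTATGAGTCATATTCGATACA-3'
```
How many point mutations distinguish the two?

10

The sequences differ at positions 2, 3, 6, 7, 8, 9, 13, 20, 22, 23 (1-based) — 10 in total.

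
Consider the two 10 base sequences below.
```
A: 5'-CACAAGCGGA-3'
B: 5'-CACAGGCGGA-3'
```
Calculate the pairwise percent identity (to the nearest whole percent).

90%

1 position differs (5), so 9 of 10 match: 9/10 = 90%.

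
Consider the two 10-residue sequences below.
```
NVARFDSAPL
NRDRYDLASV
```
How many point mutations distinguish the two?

6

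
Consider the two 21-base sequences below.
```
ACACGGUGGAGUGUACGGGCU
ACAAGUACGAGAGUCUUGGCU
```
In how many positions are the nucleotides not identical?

8

The sequences differ at positions 4, 6, 7, 8, 12, 15, 16, 17 (1-based) — 8 in total.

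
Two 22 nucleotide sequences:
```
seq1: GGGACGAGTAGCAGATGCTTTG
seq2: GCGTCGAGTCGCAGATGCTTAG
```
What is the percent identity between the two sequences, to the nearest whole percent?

82%

4 positions differ (2, 4, 10, 21), so 18 of 22 match: 18/22 = 81.82%.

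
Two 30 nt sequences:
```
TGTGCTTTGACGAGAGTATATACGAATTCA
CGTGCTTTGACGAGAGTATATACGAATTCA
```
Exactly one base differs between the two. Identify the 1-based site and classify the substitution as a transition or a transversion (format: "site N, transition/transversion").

site 1, transition

The sequences differ only at site 1: T→C (pyrimidine→pyrimidine), a transition.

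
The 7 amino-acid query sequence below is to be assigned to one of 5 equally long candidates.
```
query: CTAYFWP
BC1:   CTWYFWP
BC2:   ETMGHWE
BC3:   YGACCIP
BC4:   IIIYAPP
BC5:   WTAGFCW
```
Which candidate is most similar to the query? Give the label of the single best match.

Hamming distances to query — BC1: 1; BC2: 5; BC3: 5; BC4: 5; BC5: 4.
Smallest is BC1 with 1 mismatch.

BC1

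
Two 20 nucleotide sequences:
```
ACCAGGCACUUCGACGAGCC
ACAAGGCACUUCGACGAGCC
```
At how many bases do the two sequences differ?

1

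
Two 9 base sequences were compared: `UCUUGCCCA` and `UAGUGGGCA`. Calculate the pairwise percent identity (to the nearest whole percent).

56%

4 positions differ (2, 3, 6, 7), so 5 of 9 match: 5/9 = 55.56%.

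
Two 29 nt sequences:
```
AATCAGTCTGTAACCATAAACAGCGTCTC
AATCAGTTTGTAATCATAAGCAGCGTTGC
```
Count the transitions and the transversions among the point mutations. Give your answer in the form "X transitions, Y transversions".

Transitions (purine↔purine or pyrimidine↔pyrimidine): 8 C→T, 14 C→T, 20 A→G, 27 C→T.
Transversions (purine↔pyrimidine): 28 T→G.

4 transitions, 1 transversion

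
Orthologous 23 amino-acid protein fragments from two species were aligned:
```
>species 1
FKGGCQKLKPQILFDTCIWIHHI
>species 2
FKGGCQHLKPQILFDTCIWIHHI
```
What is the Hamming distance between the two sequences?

1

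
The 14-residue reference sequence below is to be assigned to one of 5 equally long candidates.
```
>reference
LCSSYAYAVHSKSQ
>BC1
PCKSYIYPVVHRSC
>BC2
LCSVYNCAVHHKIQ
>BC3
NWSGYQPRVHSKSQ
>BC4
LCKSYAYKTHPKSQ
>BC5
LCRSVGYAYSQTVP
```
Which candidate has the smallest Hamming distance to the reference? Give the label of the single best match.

Hamming distances to reference — BC1: 8; BC2: 5; BC3: 6; BC4: 4; BC5: 9.
Smallest is BC4 with 4 mismatches.

BC4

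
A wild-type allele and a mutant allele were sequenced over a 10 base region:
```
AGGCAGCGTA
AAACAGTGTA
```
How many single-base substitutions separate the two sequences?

3

Mismatches (1-based): base 2: G→A; base 3: G→A; base 7: C→T.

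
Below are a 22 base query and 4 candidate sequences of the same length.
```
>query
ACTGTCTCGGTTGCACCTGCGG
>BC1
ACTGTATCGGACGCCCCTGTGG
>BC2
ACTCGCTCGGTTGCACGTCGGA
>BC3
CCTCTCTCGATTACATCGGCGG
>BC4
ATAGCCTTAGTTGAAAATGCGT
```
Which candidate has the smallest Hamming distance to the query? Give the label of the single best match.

BC1

Hamming distances to query — BC1: 5; BC2: 6; BC3: 6; BC4: 9.
Smallest is BC1 with 5 mismatches.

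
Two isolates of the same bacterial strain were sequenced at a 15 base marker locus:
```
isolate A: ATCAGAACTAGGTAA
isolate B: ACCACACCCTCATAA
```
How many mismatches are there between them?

7

The sequences differ at sites 2, 5, 7, 9, 10, 11, 12 (1-based) — 7 in total.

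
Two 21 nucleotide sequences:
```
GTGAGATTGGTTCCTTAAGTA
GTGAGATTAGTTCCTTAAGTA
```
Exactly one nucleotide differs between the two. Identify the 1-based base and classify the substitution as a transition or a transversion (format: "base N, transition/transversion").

The sequences differ only at base 9: G→A (purine→purine), a transition.

base 9, transition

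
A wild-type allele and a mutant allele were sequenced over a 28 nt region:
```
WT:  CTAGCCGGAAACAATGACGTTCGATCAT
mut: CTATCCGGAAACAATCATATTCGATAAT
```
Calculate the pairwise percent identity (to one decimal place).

82.1%

5 positions differ (4, 16, 18, 19, 26), so 23 of 28 match: 23/28 = 82.14%.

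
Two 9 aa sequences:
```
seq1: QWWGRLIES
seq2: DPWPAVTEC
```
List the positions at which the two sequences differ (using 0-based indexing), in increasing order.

0, 1, 3, 4, 5, 6, 8

Scanning 0-based: 0: Q/D; 1: W/P; 3: G/P; 4: R/A; 5: L/V; 6: I/T; 8: S/C.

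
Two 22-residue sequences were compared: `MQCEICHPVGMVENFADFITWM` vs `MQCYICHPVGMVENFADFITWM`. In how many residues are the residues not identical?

Comparing position by position, 1 residue differs: 4 (E/Y).

1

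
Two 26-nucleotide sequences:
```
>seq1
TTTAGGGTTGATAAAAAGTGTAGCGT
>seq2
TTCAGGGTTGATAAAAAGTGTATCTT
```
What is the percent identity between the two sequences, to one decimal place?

3 positions differ (3, 23, 25), so 23 of 26 match: 23/26 = 88.46%.

88.5%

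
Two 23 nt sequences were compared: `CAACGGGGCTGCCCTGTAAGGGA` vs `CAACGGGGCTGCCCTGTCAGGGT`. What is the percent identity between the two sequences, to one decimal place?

2 positions differ (18, 23), so 21 of 23 match: 21/23 = 91.3%.

91.3%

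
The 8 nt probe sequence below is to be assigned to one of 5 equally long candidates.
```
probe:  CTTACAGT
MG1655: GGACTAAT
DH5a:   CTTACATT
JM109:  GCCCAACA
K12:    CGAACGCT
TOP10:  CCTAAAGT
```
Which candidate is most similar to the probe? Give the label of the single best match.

Hamming distances to probe — MG1655: 6; DH5a: 1; JM109: 7; K12: 4; TOP10: 2.
Smallest is DH5a with 1 mismatch.

DH5a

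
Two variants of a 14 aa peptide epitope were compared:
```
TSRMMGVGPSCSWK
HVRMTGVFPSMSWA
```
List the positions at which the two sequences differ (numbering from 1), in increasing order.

Scanning 1-based: 1: T/H; 2: S/V; 5: M/T; 8: G/F; 11: C/M; 14: K/A.

1, 2, 5, 8, 11, 14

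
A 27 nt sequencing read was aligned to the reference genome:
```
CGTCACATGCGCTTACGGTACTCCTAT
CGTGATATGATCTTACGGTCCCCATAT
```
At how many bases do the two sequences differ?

7

Comparing position by position, 7 bases differ: 4 (C/G), 6 (C/T), 10 (C/A), 11 (G/T), 20 (A/C), 22 (T/C), 24 (C/A).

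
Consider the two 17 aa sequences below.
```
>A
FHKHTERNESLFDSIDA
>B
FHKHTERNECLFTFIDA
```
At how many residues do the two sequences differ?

3

Comparing position by position, 3 residues differ: 10 (S/C), 13 (D/T), 14 (S/F).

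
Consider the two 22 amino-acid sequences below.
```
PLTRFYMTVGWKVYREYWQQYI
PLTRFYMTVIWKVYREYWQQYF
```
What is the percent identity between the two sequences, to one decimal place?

90.9%

Mismatches at positions 10, 22 (1-based): 2 of 22.
Identical positions: 20/22 = 90.91% → 90.9%.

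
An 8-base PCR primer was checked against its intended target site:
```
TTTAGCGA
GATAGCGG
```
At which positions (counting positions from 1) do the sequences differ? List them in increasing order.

1, 2, 8

Scanning 1-based: 1: T/G; 2: T/A; 8: A/G.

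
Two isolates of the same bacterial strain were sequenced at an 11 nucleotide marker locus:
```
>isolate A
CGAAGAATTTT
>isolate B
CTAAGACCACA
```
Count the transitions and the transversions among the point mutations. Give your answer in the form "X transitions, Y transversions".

2 transitions, 4 transversions

Mismatches (1-based):
site 2: G→T (purine→pyrimidine, transversion)
site 7: A→C (purine→pyrimidine, transversion)
site 8: T→C (pyrimidine→pyrimidine, transition)
site 9: T→A (pyrimidine→purine, transversion)
site 10: T→C (pyrimidine→pyrimidine, transition)
site 11: T→A (pyrimidine→purine, transversion)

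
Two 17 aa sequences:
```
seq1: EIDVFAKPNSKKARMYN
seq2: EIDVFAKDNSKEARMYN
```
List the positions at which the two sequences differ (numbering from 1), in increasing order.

Scanning 1-based: 8: P/D; 12: K/E.

8, 12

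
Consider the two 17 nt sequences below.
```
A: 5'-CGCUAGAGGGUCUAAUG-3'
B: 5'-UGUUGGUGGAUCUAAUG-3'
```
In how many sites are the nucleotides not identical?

5

The sequences differ at sites 1, 3, 5, 7, 10 (1-based) — 5 in total.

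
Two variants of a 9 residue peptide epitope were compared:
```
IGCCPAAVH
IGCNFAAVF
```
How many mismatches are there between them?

Mismatches (1-based): residue 4: C→N; residue 5: P→F; residue 9: H→F.

3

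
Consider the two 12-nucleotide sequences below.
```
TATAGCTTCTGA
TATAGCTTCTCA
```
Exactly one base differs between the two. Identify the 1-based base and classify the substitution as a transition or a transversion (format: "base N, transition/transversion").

base 11, transversion

Base 11 changes G→C. G is a purine and C is a pyrimidine, so this is a transversion.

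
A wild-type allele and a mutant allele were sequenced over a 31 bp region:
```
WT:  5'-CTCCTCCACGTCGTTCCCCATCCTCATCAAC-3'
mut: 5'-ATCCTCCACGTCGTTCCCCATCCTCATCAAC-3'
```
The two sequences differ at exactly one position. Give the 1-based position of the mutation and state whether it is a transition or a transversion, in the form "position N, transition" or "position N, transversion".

position 1, transversion

The sequences differ only at position 1: C→A (pyrimidine→purine), a transversion.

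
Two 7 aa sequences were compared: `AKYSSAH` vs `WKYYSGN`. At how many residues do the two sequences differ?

Comparing position by position, 4 residues differ: 1 (A/W), 4 (S/Y), 6 (A/G), 7 (H/N).

4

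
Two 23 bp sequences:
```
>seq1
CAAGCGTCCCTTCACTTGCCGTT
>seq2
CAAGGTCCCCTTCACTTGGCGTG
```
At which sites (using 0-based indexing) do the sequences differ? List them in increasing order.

4, 5, 6, 18, 22

Scanning 0-based: 4: C/G; 5: G/T; 6: T/C; 18: C/G; 22: T/G.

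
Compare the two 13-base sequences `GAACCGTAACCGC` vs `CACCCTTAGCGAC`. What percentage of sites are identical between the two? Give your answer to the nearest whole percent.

54%

6 positions differ (1, 3, 6, 9, 11, 12), so 7 of 13 match: 7/13 = 53.85%.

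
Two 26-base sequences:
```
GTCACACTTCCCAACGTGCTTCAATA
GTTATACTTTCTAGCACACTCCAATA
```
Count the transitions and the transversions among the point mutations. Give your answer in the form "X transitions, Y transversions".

9 transitions, 0 transversions

Mismatches (1-based):
base 3: C→T (pyrimidine→pyrimidine, transition)
base 5: C→T (pyrimidine→pyrimidine, transition)
base 10: C→T (pyrimidine→pyrimidine, transition)
base 12: C→T (pyrimidine→pyrimidine, transition)
base 14: A→G (purine→purine, transition)
base 16: G→A (purine→purine, transition)
base 17: T→C (pyrimidine→pyrimidine, transition)
base 18: G→A (purine→purine, transition)
base 21: T→C (pyrimidine→pyrimidine, transition)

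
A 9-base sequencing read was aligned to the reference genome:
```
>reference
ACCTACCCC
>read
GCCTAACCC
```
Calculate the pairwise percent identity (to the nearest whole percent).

Mismatches at positions 1, 6 (1-based): 2 of 9.
Identical positions: 7/9 = 77.78% → 78%.

78%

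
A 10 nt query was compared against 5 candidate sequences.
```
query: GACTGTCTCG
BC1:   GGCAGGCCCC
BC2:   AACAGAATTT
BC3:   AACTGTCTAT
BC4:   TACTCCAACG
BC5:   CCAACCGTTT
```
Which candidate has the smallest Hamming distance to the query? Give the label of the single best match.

BC3

Hamming distances to query — BC1: 5; BC2: 6; BC3: 3; BC4: 5; BC5: 9.
Smallest is BC3 with 3 mismatches.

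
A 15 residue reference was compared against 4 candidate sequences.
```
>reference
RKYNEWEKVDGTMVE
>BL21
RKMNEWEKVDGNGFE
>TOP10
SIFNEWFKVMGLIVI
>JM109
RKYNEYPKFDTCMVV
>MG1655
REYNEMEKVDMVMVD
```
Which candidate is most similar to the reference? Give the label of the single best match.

BL21 differs at 4 positions; TOP10 differs at 8 positions; JM109 differs at 6 positions; MG1655 differs at 5 positions. The closest is BL21.

BL21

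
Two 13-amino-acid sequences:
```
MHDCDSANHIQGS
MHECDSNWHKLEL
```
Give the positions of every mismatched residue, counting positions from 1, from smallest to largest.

Differences at position 3 (D→E), position 7 (A→N), position 8 (N→W), position 10 (I→K), position 11 (Q→L), position 12 (G→E), position 13 (S→L).

3, 7, 8, 10, 11, 12, 13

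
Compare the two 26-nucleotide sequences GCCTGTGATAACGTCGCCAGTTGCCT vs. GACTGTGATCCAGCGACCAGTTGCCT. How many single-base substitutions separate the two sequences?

Mismatches (1-based): site 2: C→A; site 10: A→C; site 11: A→C; site 12: C→A; site 14: T→C; site 15: C→G; site 16: G→A.

7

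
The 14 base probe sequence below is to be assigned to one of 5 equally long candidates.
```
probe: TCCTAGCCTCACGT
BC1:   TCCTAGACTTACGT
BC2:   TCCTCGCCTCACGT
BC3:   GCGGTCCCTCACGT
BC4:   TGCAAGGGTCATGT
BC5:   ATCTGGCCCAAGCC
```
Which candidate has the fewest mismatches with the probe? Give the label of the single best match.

BC1 differs at 2 bases; BC2 differs at 1 base; BC3 differs at 5 bases; BC4 differs at 5 bases; BC5 differs at 8 bases. The closest is BC2.

BC2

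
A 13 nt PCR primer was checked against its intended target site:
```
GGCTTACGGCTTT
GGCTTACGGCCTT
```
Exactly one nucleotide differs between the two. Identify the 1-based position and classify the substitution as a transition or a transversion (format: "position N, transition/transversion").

The sequences differ only at position 11: T→C (pyrimidine→pyrimidine), a transition.

position 11, transition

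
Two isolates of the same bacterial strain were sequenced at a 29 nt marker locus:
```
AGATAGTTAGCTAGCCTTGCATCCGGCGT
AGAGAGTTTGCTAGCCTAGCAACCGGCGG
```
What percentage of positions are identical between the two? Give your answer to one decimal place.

82.8%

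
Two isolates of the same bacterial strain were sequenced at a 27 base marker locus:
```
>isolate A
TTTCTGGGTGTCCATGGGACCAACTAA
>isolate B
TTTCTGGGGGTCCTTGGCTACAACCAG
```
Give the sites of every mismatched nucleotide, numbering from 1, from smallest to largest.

9, 14, 18, 19, 20, 25, 27

Differences at site 9 (T→G), site 14 (A→T), site 18 (G→C), site 19 (A→T), site 20 (C→A), site 25 (T→C), site 27 (A→G).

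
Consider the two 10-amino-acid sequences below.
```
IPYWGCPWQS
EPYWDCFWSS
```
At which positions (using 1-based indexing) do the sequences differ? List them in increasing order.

1, 5, 7, 9

Differences at position 1 (I→E), position 5 (G→D), position 7 (P→F), position 9 (Q→S).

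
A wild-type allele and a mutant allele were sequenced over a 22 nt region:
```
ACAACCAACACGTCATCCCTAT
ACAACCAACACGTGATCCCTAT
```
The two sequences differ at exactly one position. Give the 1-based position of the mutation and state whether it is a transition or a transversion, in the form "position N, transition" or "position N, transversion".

position 14, transversion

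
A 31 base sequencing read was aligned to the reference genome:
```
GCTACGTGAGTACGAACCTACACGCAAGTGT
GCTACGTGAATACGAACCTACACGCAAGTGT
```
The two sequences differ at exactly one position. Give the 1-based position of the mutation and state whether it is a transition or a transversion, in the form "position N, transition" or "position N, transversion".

position 10, transition

Position 10 changes G→A. G is a purine and A is a purine, so this is a transition.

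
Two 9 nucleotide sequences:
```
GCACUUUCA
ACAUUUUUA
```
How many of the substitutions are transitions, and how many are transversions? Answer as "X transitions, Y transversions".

Mismatches (1-based):
site 1: G→A (purine→purine, transition)
site 4: C→U (pyrimidine→pyrimidine, transition)
site 8: C→U (pyrimidine→pyrimidine, transition)

3 transitions, 0 transversions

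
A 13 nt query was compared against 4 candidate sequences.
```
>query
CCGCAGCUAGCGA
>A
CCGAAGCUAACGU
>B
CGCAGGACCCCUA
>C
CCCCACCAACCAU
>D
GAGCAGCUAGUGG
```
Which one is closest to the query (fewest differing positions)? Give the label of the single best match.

A

A differs at 3 positions; B differs at 9 positions; C differs at 6 positions; D differs at 4 positions. The closest is A.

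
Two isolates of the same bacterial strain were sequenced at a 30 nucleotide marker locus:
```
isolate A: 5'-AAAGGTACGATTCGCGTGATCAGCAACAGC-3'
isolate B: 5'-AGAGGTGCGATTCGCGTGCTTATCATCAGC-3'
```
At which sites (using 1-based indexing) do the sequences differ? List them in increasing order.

2, 7, 19, 21, 23, 26

Scanning 1-based: 2: A/G; 7: A/G; 19: A/C; 21: C/T; 23: G/T; 26: A/T.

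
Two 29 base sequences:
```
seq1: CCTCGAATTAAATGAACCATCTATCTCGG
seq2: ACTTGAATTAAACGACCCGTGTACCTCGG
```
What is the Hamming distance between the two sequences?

7

Comparing position by position, 7 positions differ: 1 (C/A), 4 (C/T), 13 (T/C), 16 (A/C), 19 (A/G), 21 (C/G), 24 (T/C).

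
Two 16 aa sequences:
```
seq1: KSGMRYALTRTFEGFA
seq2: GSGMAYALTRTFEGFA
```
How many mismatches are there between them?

2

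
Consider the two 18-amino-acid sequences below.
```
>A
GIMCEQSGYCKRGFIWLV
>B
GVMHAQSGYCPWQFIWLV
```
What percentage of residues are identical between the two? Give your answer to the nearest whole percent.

Mismatches at positions 2, 4, 5, 11, 12, 13 (1-based): 6 of 18.
Identical positions: 12/18 = 66.67% → 67%.

67%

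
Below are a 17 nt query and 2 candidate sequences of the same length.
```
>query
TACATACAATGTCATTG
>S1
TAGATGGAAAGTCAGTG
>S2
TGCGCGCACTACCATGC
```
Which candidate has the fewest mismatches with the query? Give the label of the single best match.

S1

S1 differs at 5 bases; S2 differs at 9 bases. The closest is S1.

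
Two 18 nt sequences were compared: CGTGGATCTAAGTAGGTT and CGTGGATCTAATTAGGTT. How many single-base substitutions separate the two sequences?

1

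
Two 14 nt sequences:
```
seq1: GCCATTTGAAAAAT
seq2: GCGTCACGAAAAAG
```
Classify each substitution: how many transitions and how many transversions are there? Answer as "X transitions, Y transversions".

Transitions (purine↔purine or pyrimidine↔pyrimidine): 5 T→C, 7 T→C.
Transversions (purine↔pyrimidine): 3 C→G, 4 A→T, 6 T→A, 14 T→G.

2 transitions, 4 transversions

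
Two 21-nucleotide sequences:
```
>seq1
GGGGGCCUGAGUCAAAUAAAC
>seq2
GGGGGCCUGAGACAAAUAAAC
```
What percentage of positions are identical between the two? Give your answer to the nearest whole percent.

95%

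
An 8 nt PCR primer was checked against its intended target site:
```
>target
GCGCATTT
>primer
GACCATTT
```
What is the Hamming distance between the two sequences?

2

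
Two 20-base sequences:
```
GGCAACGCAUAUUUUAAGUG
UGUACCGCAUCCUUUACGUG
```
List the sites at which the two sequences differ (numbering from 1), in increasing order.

1, 3, 5, 11, 12, 17

Differences at site 1 (G→U), site 3 (C→U), site 5 (A→C), site 11 (A→C), site 12 (U→C), site 17 (A→C).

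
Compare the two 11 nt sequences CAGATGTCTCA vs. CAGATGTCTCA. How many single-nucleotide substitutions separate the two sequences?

No positions differ; the sequences are identical.

0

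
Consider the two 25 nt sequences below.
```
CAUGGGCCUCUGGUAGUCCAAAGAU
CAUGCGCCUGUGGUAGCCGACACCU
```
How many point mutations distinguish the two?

7

The sequences differ at sites 5, 10, 17, 19, 21, 23, 24 (1-based) — 7 in total.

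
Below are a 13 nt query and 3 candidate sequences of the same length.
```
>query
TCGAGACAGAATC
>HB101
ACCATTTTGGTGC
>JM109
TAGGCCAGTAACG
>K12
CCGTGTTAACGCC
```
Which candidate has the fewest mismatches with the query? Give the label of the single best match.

HB101 differs at 9 sites; JM109 differs at 9 sites; K12 differs at 8 sites. The closest is K12.

K12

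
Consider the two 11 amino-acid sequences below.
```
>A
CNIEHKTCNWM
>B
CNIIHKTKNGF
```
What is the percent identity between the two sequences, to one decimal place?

Mismatches at positions 4, 8, 10, 11 (1-based): 4 of 11.
Identical positions: 7/11 = 63.64% → 63.6%.

63.6%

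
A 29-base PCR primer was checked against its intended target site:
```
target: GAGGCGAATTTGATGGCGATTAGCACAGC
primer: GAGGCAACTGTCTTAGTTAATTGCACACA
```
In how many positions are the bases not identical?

12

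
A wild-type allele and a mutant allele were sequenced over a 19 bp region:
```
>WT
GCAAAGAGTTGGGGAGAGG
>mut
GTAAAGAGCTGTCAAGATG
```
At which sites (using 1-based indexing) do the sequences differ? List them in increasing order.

Differences at site 2 (C→T), site 9 (T→C), site 12 (G→T), site 13 (G→C), site 14 (G→A), site 18 (G→T).

2, 9, 12, 13, 14, 18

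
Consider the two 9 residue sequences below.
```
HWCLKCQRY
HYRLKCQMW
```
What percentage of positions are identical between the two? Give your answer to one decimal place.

4 positions differ (2, 3, 8, 9), so 5 of 9 match: 5/9 = 55.56%.

55.6%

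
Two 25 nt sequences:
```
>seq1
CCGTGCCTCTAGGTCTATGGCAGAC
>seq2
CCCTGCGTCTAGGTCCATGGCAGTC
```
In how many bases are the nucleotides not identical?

4

The sequences differ at bases 3, 7, 16, 24 (1-based) — 4 in total.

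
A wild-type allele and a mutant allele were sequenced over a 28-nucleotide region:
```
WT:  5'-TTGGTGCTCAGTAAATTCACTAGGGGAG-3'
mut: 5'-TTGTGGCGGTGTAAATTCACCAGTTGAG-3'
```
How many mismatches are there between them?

Comparing position by position, 8 positions differ: 4 (G/T), 5 (T/G), 8 (T/G), 9 (C/G), 10 (A/T), 21 (T/C), 24 (G/T), 25 (G/T).

8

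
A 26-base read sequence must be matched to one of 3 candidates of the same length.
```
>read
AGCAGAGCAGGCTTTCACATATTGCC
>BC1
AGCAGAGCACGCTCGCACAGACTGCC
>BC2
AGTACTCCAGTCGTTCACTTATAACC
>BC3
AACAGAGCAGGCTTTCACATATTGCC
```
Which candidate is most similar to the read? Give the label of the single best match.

BC1 differs at 5 positions; BC2 differs at 9 positions; BC3 differs at 1 position. The closest is BC3.

BC3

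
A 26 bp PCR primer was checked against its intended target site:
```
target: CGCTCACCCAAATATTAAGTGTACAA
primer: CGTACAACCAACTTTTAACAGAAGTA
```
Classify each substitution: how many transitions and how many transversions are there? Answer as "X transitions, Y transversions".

1 transition, 9 transversions

Mismatches (1-based):
position 3: C→T (pyrimidine→pyrimidine, transition)
position 4: T→A (pyrimidine→purine, transversion)
position 7: C→A (pyrimidine→purine, transversion)
position 12: A→C (purine→pyrimidine, transversion)
position 14: A→T (purine→pyrimidine, transversion)
position 19: G→C (purine→pyrimidine, transversion)
position 20: T→A (pyrimidine→purine, transversion)
position 22: T→A (pyrimidine→purine, transversion)
position 24: C→G (pyrimidine→purine, transversion)
position 25: A→T (purine→pyrimidine, transversion)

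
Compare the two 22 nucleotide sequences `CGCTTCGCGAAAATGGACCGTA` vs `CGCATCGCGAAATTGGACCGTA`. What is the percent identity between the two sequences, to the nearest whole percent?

Mismatches at positions 4, 13 (1-based): 2 of 22.
Identical positions: 20/22 = 90.91% → 91%.

91%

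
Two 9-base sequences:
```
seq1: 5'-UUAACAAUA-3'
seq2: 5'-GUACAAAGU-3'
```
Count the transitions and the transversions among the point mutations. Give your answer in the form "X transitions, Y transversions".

Transitions (purine↔purine or pyrimidine↔pyrimidine): none.
Transversions (purine↔pyrimidine): 1 U→G, 4 A→C, 5 C→A, 8 U→G, 9 A→U.

0 transitions, 5 transversions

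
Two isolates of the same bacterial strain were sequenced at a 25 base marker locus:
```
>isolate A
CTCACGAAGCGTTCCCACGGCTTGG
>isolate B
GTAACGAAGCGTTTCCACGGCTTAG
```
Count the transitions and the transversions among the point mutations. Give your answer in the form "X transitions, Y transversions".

2 transitions, 2 transversions

Transitions (purine↔purine or pyrimidine↔pyrimidine): 14 C→T, 24 G→A.
Transversions (purine↔pyrimidine): 1 C→G, 3 C→A.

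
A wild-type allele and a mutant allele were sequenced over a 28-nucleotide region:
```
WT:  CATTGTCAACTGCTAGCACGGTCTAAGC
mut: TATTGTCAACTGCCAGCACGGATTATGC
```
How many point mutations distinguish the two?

5

The sequences differ at sites 1, 14, 22, 23, 26 (1-based) — 5 in total.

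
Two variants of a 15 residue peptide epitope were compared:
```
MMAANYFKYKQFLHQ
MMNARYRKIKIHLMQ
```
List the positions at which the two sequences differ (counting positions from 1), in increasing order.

Differences at position 3 (A→N), position 5 (N→R), position 7 (F→R), position 9 (Y→I), position 11 (Q→I), position 12 (F→H), position 14 (H→M).

3, 5, 7, 9, 11, 12, 14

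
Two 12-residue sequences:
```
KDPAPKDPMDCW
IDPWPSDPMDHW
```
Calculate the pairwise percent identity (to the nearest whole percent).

67%

Mismatches at positions 1, 4, 6, 11 (1-based): 4 of 12.
Identical positions: 8/12 = 66.67% → 67%.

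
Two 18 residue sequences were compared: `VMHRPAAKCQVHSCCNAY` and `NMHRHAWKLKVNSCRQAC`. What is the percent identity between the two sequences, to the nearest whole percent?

9 positions differ (1, 5, 7, 9, 10, 12, 15, 16, 18), so 9 of 18 match: 9/18 = 50%.

50%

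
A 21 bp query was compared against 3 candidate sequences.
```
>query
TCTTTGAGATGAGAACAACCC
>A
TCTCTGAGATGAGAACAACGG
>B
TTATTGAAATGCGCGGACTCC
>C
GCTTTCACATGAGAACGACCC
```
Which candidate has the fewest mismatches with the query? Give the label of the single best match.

A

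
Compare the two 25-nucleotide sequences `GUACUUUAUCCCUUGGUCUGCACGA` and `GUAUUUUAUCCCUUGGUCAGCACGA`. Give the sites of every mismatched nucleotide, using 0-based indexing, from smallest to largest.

Scanning 0-based: 3: C/U; 18: U/A.

3, 18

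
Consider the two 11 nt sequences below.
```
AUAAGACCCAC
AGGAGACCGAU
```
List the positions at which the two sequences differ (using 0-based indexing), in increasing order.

1, 2, 8, 10

Differences at position 1 (U→G), position 2 (A→G), position 8 (C→G), position 10 (C→U).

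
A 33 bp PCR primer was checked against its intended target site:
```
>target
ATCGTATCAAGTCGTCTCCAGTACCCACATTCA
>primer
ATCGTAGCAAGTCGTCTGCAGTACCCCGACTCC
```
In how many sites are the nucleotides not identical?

Comparing position by position, 6 sites differ: 7 (T/G), 18 (C/G), 27 (A/C), 28 (C/G), 30 (T/C), 33 (A/C).

6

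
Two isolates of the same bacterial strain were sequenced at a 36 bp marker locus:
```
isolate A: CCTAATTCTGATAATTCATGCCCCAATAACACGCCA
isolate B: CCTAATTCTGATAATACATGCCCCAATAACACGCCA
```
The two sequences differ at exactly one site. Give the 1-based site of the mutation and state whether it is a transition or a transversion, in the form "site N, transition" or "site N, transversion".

The sequences differ only at site 16: T→A (pyrimidine→purine), a transversion.

site 16, transversion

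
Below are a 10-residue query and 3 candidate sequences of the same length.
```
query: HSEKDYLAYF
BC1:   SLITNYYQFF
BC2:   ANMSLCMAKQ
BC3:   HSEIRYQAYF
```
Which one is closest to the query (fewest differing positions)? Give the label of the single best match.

BC3

BC1 differs at 8 positions; BC2 differs at 9 positions; BC3 differs at 3 positions. The closest is BC3.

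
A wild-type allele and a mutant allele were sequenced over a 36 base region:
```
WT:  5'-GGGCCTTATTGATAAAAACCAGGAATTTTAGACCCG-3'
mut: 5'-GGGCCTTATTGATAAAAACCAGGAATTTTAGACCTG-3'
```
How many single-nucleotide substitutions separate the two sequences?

1

Comparing position by position, 1 site differs: 35 (C/T).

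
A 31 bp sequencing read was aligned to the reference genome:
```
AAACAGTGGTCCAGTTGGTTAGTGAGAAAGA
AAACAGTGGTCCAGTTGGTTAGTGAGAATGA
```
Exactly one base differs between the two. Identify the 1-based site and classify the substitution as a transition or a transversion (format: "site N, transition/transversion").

site 29, transversion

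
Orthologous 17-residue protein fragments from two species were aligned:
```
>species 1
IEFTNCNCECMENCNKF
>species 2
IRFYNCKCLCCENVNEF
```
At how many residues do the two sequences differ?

7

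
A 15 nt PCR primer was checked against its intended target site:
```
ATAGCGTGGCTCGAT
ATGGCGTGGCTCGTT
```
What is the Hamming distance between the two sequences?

Mismatches (1-based): base 3: A→G; base 14: A→T.

2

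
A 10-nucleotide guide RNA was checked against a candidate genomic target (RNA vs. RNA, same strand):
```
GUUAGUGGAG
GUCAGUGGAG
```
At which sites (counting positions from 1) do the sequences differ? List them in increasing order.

Differences at site 3 (U→C).

3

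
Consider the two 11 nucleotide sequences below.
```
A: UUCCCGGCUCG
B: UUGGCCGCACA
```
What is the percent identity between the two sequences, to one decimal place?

54.5%

5 positions differ (3, 4, 6, 9, 11), so 6 of 11 match: 6/11 = 54.55%.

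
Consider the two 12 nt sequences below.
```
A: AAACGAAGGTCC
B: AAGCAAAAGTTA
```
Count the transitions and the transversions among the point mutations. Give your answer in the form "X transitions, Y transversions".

Transitions (purine↔purine or pyrimidine↔pyrimidine): 3 A→G, 5 G→A, 8 G→A, 11 C→T.
Transversions (purine↔pyrimidine): 12 C→A.

4 transitions, 1 transversion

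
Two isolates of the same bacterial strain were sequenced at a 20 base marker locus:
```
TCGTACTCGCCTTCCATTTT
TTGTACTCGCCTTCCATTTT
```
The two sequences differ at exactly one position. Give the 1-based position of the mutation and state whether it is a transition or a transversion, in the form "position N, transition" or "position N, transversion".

The sequences differ only at position 2: C→T (pyrimidine→pyrimidine), a transition.

position 2, transition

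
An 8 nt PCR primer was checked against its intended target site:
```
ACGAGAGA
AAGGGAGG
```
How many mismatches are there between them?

Comparing position by position, 3 bases differ: 2 (C/A), 4 (A/G), 8 (A/G).

3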